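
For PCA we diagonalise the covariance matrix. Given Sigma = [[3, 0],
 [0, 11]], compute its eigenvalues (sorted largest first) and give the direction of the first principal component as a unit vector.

Step 1 — characteristic polynomial of 2×2 Sigma:
  det(Sigma - λI) = λ² - trace · λ + det = 0.
  trace = 3 + 11 = 14, det = 3·11 - (0)² = 33.
Step 2 — discriminant:
  Δ = trace² - 4·det = 196 - 132 = 64.
Step 3 — eigenvalues:
  λ = (trace ± √Δ)/2 = (14 ± 8)/2,
  λ_1 = 11,  λ_2 = 3.

Step 4 — unit eigenvector for λ_1: Sigma is diagonal, so its eigenvectors are the coordinate axes. λ_1 = 11 is the diagonal entry on the second coordinate axis, hence
  v_1 = (0, 1) (||v_1|| = 1).

λ_1 = 11,  λ_2 = 3;  v_1 ≈ (0, 1)


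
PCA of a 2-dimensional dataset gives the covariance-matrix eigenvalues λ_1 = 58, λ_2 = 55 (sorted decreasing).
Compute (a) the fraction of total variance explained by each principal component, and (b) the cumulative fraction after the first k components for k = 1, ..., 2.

Step 1 — total variance = trace(Sigma) = Σ λ_i = 58 + 55 = 113.

Step 2 — fraction explained by component i = λ_i / Σ λ:
  PC1: 58/113 = 0.5133
  PC2: 55/113 = 0.4867

Step 3 — cumulative fraction after k components = (λ_1 + ... + λ_k) / Σ λ:
  k = 1: 58/113 = 0.5133
  k = 2: (58 + 55)/113 = 113/113 = 1

Summary (fraction, with percent):

explained: PC1 0.5133 (51.33%), PC2 0.4867 (48.67%);  cumulative: 0.5133, 1


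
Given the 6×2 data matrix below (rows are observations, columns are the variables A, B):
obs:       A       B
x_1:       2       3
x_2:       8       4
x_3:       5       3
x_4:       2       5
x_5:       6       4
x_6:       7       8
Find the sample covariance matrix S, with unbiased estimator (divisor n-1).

Step 1 — column means:
  mean(A) = (2 + 8 + 5 + 2 + 6 + 7) / 6 = 30/6 = 5
  mean(B) = (3 + 4 + 3 + 5 + 4 + 8) / 6 = 27/6 = 4.5

Step 2 — sample covariance S[i,j] = (1/(n-1)) · Σ_k (x_{k,i} - mean_i) · (x_{k,j} - mean_j), with n-1 = 5.
  S[A,A] = ((-3)·(-3) + (3)·(3) + (0)·(0) + (-3)·(-3) + (1)·(1) + (2)·(2)) / 5 = 32/5 = 6.4
  S[A,B] = ((-3)·(-1.5) + (3)·(-0.5) + (0)·(-1.5) + (-3)·(0.5) + (1)·(-0.5) + (2)·(3.5)) / 5 = 8/5 = 1.6
  S[B,B] = ((-1.5)·(-1.5) + (-0.5)·(-0.5) + (-1.5)·(-1.5) + (0.5)·(0.5) + (-0.5)·(-0.5) + (3.5)·(3.5)) / 5 = 17.5/5 = 3.5

S is symmetric (S[j,i] = S[i,j]). Assembling:

S = [[6.4, 1.6],
 [1.6, 3.5]]


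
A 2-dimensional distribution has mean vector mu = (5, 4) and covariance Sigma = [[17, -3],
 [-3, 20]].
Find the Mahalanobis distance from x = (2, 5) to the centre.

Step 1 — centre the observation: (x - mu) = (-3, 1).

Step 2 — invert Sigma. det(Sigma) = 17·20 - (-3)² = 331.
  Sigma^{-1} = (1/det) · [[d, -b], [-b, a]] = [[0.0604, 0.0091],
 [0.0091, 0.0514]].

Step 3 — form the quadratic (x - mu)^T · Sigma^{-1} · (x - mu):
  Sigma^{-1} · (x - mu) = (-0.1722, 0.0242).
  (x - mu)^T · [Sigma^{-1} · (x - mu)] = (-3)·(-0.1722) + (1)·(0.0242) = 0.5408.

Step 4 — take square root: d = √(0.5408) ≈ 0.7354.

d(x, mu) = √(0.5408) ≈ 0.7354


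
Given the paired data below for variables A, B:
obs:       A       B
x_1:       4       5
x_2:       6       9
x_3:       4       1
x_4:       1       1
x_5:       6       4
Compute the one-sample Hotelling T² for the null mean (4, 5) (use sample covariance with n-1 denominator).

Step 1 — sample mean vector:
  mean(A) = (4 + 6 + 4 + 1 + 6) / 5 = 21/5 = 4.2
  mean(B) = (5 + 9 + 1 + 1 + 4) / 5 = 20/5 = 4
  x̄ = (4.2, 4),  deviation x̄ - mu_0 = (4.2, 4) - (4, 5) = (0.2, -1).

Step 2 — sample covariance matrix, S[i,j] = (1/(n-1)) · Σ_k (x_{k,i} - mean_i) · (x_{k,j} - mean_j), divisor n-1 = 4:
  S[A,A] = ((-0.2)·(-0.2) + (1.8)·(1.8) + (-0.2)·(-0.2) + (-3.2)·(-3.2) + (1.8)·(1.8)) / 4 = 16.8/4 = 4.2
  S[A,B] = ((-0.2)·(1) + (1.8)·(5) + (-0.2)·(-3) + (-3.2)·(-3) + (1.8)·(0)) / 4 = 19/4 = 4.75
  S[B,B] = ((1)·(1) + (5)·(5) + (-3)·(-3) + (-3)·(-3) + (0)·(0)) / 4 = 44/4 = 11
  S = [[4.2, 4.75],
 [4.75, 11]].

Step 3 — invert S. det(S) = 4.2·11 - (4.75)² = 23.6375.
  S^{-1} = (1/det) · [[d, -b], [-b, a]] = [[0.4654, -0.201],
 [-0.201, 0.1777]].

Step 4 — quadratic form (x̄ - mu_0)^T · S^{-1} · (x̄ - mu_0):
  S^{-1} · (x̄ - mu_0) = (0.294, -0.2179),
  (x̄ - mu_0)^T · [...] = (0.2)·(0.294) + (-1)·(-0.2179) = 0.2767.

Step 5 — scale by n: T² = 5 · 0.2767 = 1.3834.

T² ≈ 1.3834


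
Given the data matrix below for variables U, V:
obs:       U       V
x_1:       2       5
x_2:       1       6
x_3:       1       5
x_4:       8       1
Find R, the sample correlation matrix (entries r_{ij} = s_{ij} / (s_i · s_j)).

Step 1 — column means:
  mean(U) = (2 + 1 + 1 + 8) / 4 = 12/4 = 3
  mean(V) = (5 + 6 + 5 + 1) / 4 = 17/4 = 4.25

Step 2 — sample variances and covariances s[i,j] = (1/(n-1)) · Σ_k (x_{k,i} - mean_i) · (x_{k,j} - mean_j), with n-1 = 3:
  s[U,U] = ((-1)·(-1) + (-2)·(-2) + (-2)·(-2) + (5)·(5)) / 3 = 34/3 = 11.3333
  s[U,V] = ((-1)·(0.75) + (-2)·(1.75) + (-2)·(0.75) + (5)·(-3.25)) / 3 = -22/3 = -7.3333
  s[V,V] = ((0.75)·(0.75) + (1.75)·(1.75) + (0.75)·(0.75) + (-3.25)·(-3.25)) / 3 = 14.75/3 = 4.9167
  Sample standard deviations s_i = √(s[i,i]):
  s(U) = √(11.3333) = 3.3665
  s(V) = √(4.9167) = 2.2174

Step 3 — r_{ij} = s_{ij} / (s_i · s_j):
  r[U,U] = 1 (diagonal).
  r[U,V] = -7.3333 / (3.3665 · 2.2174) = -7.3333 / 7.4647 = -0.9824
  r[V,V] = 1 (diagonal).

R is symmetric with unit diagonal. Assembling:

R = [[1, -0.9824],
 [-0.9824, 1]]


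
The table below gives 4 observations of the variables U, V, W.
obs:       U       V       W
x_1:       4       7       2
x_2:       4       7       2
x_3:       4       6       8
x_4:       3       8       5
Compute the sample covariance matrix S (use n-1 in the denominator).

Step 1 — column means:
  mean(U) = (4 + 4 + 4 + 3) / 4 = 15/4 = 3.75
  mean(V) = (7 + 7 + 6 + 8) / 4 = 28/4 = 7
  mean(W) = (2 + 2 + 8 + 5) / 4 = 17/4 = 4.25

Step 2 — sample covariance S[i,j] = (1/(n-1)) · Σ_k (x_{k,i} - mean_i) · (x_{k,j} - mean_j), with n-1 = 3.
  S[U,U] = ((0.25)·(0.25) + (0.25)·(0.25) + (0.25)·(0.25) + (-0.75)·(-0.75)) / 3 = 0.75/3 = 0.25
  S[U,V] = ((0.25)·(0) + (0.25)·(0) + (0.25)·(-1) + (-0.75)·(1)) / 3 = -1/3 = -0.3333
  S[U,W] = ((0.25)·(-2.25) + (0.25)·(-2.25) + (0.25)·(3.75) + (-0.75)·(0.75)) / 3 = -0.75/3 = -0.25
  S[V,V] = ((0)·(0) + (0)·(0) + (-1)·(-1) + (1)·(1)) / 3 = 2/3 = 0.6667
  S[V,W] = ((0)·(-2.25) + (0)·(-2.25) + (-1)·(3.75) + (1)·(0.75)) / 3 = -3/3 = -1
  S[W,W] = ((-2.25)·(-2.25) + (-2.25)·(-2.25) + (3.75)·(3.75) + (0.75)·(0.75)) / 3 = 24.75/3 = 8.25

S is symmetric (S[j,i] = S[i,j]). Assembling:

S = [[0.25, -0.3333, -0.25],
 [-0.3333, 0.6667, -1],
 [-0.25, -1, 8.25]]


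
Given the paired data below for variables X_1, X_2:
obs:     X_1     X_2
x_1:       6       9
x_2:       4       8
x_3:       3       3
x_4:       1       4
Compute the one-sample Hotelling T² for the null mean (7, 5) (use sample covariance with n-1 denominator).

Step 1 — sample mean vector:
  mean(X_1) = (6 + 4 + 3 + 1) / 4 = 14/4 = 3.5
  mean(X_2) = (9 + 8 + 3 + 4) / 4 = 24/4 = 6
  x̄ = (3.5, 6),  deviation x̄ - mu_0 = (3.5, 6) - (7, 5) = (-3.5, 1).

Step 2 — sample covariance matrix, S[i,j] = (1/(n-1)) · Σ_k (x_{k,i} - mean_i) · (x_{k,j} - mean_j), divisor n-1 = 3:
  S[X_1,X_1] = ((2.5)·(2.5) + (0.5)·(0.5) + (-0.5)·(-0.5) + (-2.5)·(-2.5)) / 3 = 13/3 = 4.3333
  S[X_1,X_2] = ((2.5)·(3) + (0.5)·(2) + (-0.5)·(-3) + (-2.5)·(-2)) / 3 = 15/3 = 5
  S[X_2,X_2] = ((3)·(3) + (2)·(2) + (-3)·(-3) + (-2)·(-2)) / 3 = 26/3 = 8.6667
  S = [[4.3333, 5],
 [5, 8.6667]].

Step 3 — invert S. det(S) = 4.3333·8.6667 - (5)² = 12.5556.
  S^{-1} = (1/det) · [[d, -b], [-b, a]] = [[0.6903, -0.3982],
 [-0.3982, 0.3451]].

Step 4 — quadratic form (x̄ - mu_0)^T · S^{-1} · (x̄ - mu_0):
  S^{-1} · (x̄ - mu_0) = (-2.8142, 1.7389),
  (x̄ - mu_0)^T · [...] = (-3.5)·(-2.8142) + (1)·(1.7389) = 11.5885.

Step 5 — scale by n: T² = 4 · 11.5885 = 46.354.

T² ≈ 46.354


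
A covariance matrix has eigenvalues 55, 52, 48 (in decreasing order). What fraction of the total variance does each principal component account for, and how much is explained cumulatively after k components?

Step 1 — total variance = trace(Sigma) = Σ λ_i = 55 + 52 + 48 = 155.

Step 2 — fraction explained by component i = λ_i / Σ λ:
  PC1: 55/155 = 0.3548
  PC2: 52/155 = 0.3355
  PC3: 48/155 = 0.3097

Step 3 — cumulative fraction after k components = (λ_1 + ... + λ_k) / Σ λ:
  k = 1: 55/155 = 0.3548
  k = 2: (55 + 52)/155 = 107/155 = 0.6903
  k = 3: (55 + 52 + 48)/155 = 155/155 = 1

Summary (fraction, with percent):

explained: PC1 0.3548 (35.48%), PC2 0.3355 (33.55%), PC3 0.3097 (30.97%);  cumulative: 0.3548, 0.6903, 1


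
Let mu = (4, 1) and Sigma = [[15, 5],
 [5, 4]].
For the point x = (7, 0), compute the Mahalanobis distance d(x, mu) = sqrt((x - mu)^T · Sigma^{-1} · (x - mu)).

Step 1 — centre the observation: (x - mu) = (3, -1).

Step 2 — invert Sigma. det(Sigma) = 15·4 - (5)² = 35.
  Sigma^{-1} = (1/det) · [[d, -b], [-b, a]] = [[0.1143, -0.1429],
 [-0.1429, 0.4286]].

Step 3 — form the quadratic (x - mu)^T · Sigma^{-1} · (x - mu):
  Sigma^{-1} · (x - mu) = (0.4857, -0.8571).
  (x - mu)^T · [Sigma^{-1} · (x - mu)] = (3)·(0.4857) + (-1)·(-0.8571) = 2.3143.

Step 4 — take square root: d = √(2.3143) ≈ 1.5213.

d(x, mu) = √(2.3143) ≈ 1.5213


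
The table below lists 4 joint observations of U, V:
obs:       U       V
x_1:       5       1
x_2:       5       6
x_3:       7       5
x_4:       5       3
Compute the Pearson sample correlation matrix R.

Step 1 — column means:
  mean(U) = (5 + 5 + 7 + 5) / 4 = 22/4 = 5.5
  mean(V) = (1 + 6 + 5 + 3) / 4 = 15/4 = 3.75

Step 2 — sample variances and covariances s[i,j] = (1/(n-1)) · Σ_k (x_{k,i} - mean_i) · (x_{k,j} - mean_j), with n-1 = 3:
  s[U,U] = ((-0.5)·(-0.5) + (-0.5)·(-0.5) + (1.5)·(1.5) + (-0.5)·(-0.5)) / 3 = 3/3 = 1
  s[U,V] = ((-0.5)·(-2.75) + (-0.5)·(2.25) + (1.5)·(1.25) + (-0.5)·(-0.75)) / 3 = 2.5/3 = 0.8333
  s[V,V] = ((-2.75)·(-2.75) + (2.25)·(2.25) + (1.25)·(1.25) + (-0.75)·(-0.75)) / 3 = 14.75/3 = 4.9167
  Sample standard deviations s_i = √(s[i,i]):
  s(U) = √(1) = 1
  s(V) = √(4.9167) = 2.2174

Step 3 — r_{ij} = s_{ij} / (s_i · s_j):
  r[U,U] = 1 (diagonal).
  r[U,V] = 0.8333 / (1 · 2.2174) = 0.8333 / 2.2174 = 0.3758
  r[V,V] = 1 (diagonal).

R is symmetric with unit diagonal. Assembling:

R = [[1, 0.3758],
 [0.3758, 1]]


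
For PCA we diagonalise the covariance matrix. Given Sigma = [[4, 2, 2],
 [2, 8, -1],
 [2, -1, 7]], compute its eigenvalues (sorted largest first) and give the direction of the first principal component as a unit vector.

Step 1 — characteristic polynomial p(λ) = det(λI - Sigma) = λ³ - tr·λ² + c_1·λ - det, where tr = trace, c_1 = sum of the principal 2×2 minors, det = det(Sigma):
  tr = 4 + 8 + 7 = 19,
  c_1 = (4·8 - (2)²) + (4·7 - (2)²) + (8·7 - (-1)²) = 28 + 24 + 55 = 107,
  det = 4·(8·7 - (-1)²) - (2)·((2)·7 - (-1)·(2)) + (2)·((2)·(-1) - 8·(2)) = 4·(55) - (2)·(16) + (2)·(-18) = 152.
  So p(λ) = λ³ - 19λ² + 107λ - 152.
Step 2 — look for an integer root (rational root theorem: any rational root is an integer divisor of 152). Testing λ = 8:
  p(8) = 512 - 1216 + 856 - 152 = 0  ✓
  Dividing out (λ - 8): p(λ) = (λ - 8)(λ² - 11λ + 19).
Step 3 — remaining eigenvalues from the quadratic λ² - 11λ + 19 = 0:
  Δ = 11² - 4·19 = 121 - 76 = 45,  λ = (11 ± √45)/2 = (11 ± 6.7082)/2 ≈ 8.8541 or 2.1459.
  Sorted: λ_1 = 8.8541,  λ_2 = 8,  λ_3 = 2.1459  (check: sum = 19 = tr ✓).

Step 4 — unit eigenvector for λ_1 ≈ 8.8541: v spans the null space of (Sigma - λ_1 I), whose rows are
  r_1 = (-4.8541, 2, 2),  r_2 = (2, -0.8541, -1),  r_3 = (2, -1, -1.8541).
  v is orthogonal to every row, so take v ∝ r_1 × r_2 = ((2)·(-1) - (2)·(-0.8541), (2)·(2) - (-4.8541)·(-1), (-4.8541)·(-0.8541) - (2)·(2)) ≈ (-0.2918, -0.8541, 0.1459).
  Rescale (multiply by -1 so the first nonzero entry is positive): u = (0.2918, 0.8541, -0.1459).
  ||u|| = √((0.2918)² + (0.8541)² + (-0.1459)²) = √(0.8359) ≈ 0.9143,  v_1 = u/||u|| ≈ (0.3192, 0.9342, -0.1596) (||v_1|| = 1).

λ_1 = 8.8541,  λ_2 = 8,  λ_3 = 2.1459;  v_1 ≈ (0.3192, 0.9342, -0.1596)


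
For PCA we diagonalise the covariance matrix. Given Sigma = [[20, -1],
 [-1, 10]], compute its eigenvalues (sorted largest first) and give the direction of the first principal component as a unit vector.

Step 1 — characteristic polynomial of 2×2 Sigma:
  det(Sigma - λI) = λ² - trace · λ + det = 0.
  trace = 20 + 10 = 30, det = 20·10 - (-1)² = 199.
Step 2 — discriminant:
  Δ = trace² - 4·det = 900 - 796 = 104.
Step 3 — eigenvalues:
  λ = (trace ± √Δ)/2 = (30 ± 10.198)/2,
  λ_1 = 20.099,  λ_2 = 9.901.

Step 4 — unit eigenvector for λ_1: solve (Sigma - λ_1 I)v = 0. First row:
  (20 - 20.099)·v_x + (-1)·v_y = 0, i.e. (-0.099)·v_x + (-1)·v_y = 0,
  so v ∝ (b, λ_1 - a) = (-1, 0.099); multiply by -1 so the first entry is positive: u = (1, -0.099).
  ||u|| = √((1)² + (-0.099)²) = √(1.0098) ≈ 1.0049,
  v_1 = u/||u|| ≈ (0.9951, -0.0985) (||v_1|| = 1).

λ_1 = 20.099,  λ_2 = 9.901;  v_1 ≈ (0.9951, -0.0985)


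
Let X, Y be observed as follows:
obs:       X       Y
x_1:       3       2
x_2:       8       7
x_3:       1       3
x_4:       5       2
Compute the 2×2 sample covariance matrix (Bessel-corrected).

Step 1 — column means:
  mean(X) = (3 + 8 + 1 + 5) / 4 = 17/4 = 4.25
  mean(Y) = (2 + 7 + 3 + 2) / 4 = 14/4 = 3.5

Step 2 — sample covariance S[i,j] = (1/(n-1)) · Σ_k (x_{k,i} - mean_i) · (x_{k,j} - mean_j), with n-1 = 3.
  S[X,X] = ((-1.25)·(-1.25) + (3.75)·(3.75) + (-3.25)·(-3.25) + (0.75)·(0.75)) / 3 = 26.75/3 = 8.9167
  S[X,Y] = ((-1.25)·(-1.5) + (3.75)·(3.5) + (-3.25)·(-0.5) + (0.75)·(-1.5)) / 3 = 15.5/3 = 5.1667
  S[Y,Y] = ((-1.5)·(-1.5) + (3.5)·(3.5) + (-0.5)·(-0.5) + (-1.5)·(-1.5)) / 3 = 17/3 = 5.6667

S is symmetric (S[j,i] = S[i,j]). Assembling:

S = [[8.9167, 5.1667],
 [5.1667, 5.6667]]


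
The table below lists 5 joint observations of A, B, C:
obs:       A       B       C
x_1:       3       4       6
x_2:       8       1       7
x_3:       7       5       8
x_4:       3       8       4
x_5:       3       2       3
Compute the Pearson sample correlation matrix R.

Step 1 — column means:
  mean(A) = (3 + 8 + 7 + 3 + 3) / 5 = 24/5 = 4.8
  mean(B) = (4 + 1 + 5 + 8 + 2) / 5 = 20/5 = 4
  mean(C) = (6 + 7 + 8 + 4 + 3) / 5 = 28/5 = 5.6

Step 2 — sample variances and covariances s[i,j] = (1/(n-1)) · Σ_k (x_{k,i} - mean_i) · (x_{k,j} - mean_j), with n-1 = 4:
  s[A,A] = ((-1.8)·(-1.8) + (3.2)·(3.2) + (2.2)·(2.2) + (-1.8)·(-1.8) + (-1.8)·(-1.8)) / 4 = 24.8/4 = 6.2
  s[A,B] = ((-1.8)·(0) + (3.2)·(-3) + (2.2)·(1) + (-1.8)·(4) + (-1.8)·(-2)) / 4 = -11/4 = -2.75
  s[A,C] = ((-1.8)·(0.4) + (3.2)·(1.4) + (2.2)·(2.4) + (-1.8)·(-1.6) + (-1.8)·(-2.6)) / 4 = 16.6/4 = 4.15
  s[B,B] = ((0)·(0) + (-3)·(-3) + (1)·(1) + (4)·(4) + (-2)·(-2)) / 4 = 30/4 = 7.5
  s[B,C] = ((0)·(0.4) + (-3)·(1.4) + (1)·(2.4) + (4)·(-1.6) + (-2)·(-2.6)) / 4 = -3/4 = -0.75
  s[C,C] = ((0.4)·(0.4) + (1.4)·(1.4) + (2.4)·(2.4) + (-1.6)·(-1.6) + (-2.6)·(-2.6)) / 4 = 17.2/4 = 4.3
  Sample standard deviations s_i = √(s[i,i]):
  s(A) = √(6.2) = 2.49
  s(B) = √(7.5) = 2.7386
  s(C) = √(4.3) = 2.0736

Step 3 — r_{ij} = s_{ij} / (s_i · s_j):
  r[A,A] = 1 (diagonal).
  r[A,B] = -2.75 / (2.49 · 2.7386) = -2.75 / 6.8191 = -0.4033
  r[A,C] = 4.15 / (2.49 · 2.0736) = 4.15 / 5.1633 = 0.8037
  r[B,B] = 1 (diagonal).
  r[B,C] = -0.75 / (2.7386 · 2.0736) = -0.75 / 5.6789 = -0.1321
  r[C,C] = 1 (diagonal).

R is symmetric with unit diagonal. Assembling:

R = [[1, -0.4033, 0.8037],
 [-0.4033, 1, -0.1321],
 [0.8037, -0.1321, 1]]


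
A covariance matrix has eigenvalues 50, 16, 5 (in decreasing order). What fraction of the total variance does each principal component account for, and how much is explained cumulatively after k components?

Step 1 — total variance = trace(Sigma) = Σ λ_i = 50 + 16 + 5 = 71.

Step 2 — fraction explained by component i = λ_i / Σ λ:
  PC1: 50/71 = 0.7042
  PC2: 16/71 = 0.2254
  PC3: 5/71 = 0.0704

Step 3 — cumulative fraction after k components = (λ_1 + ... + λ_k) / Σ λ:
  k = 1: 50/71 = 0.7042
  k = 2: (50 + 16)/71 = 66/71 = 0.9296
  k = 3: (50 + 16 + 5)/71 = 71/71 = 1

Summary (fraction, with percent):

explained: PC1 0.7042 (70.42%), PC2 0.2254 (22.54%), PC3 0.0704 (7.04%);  cumulative: 0.7042, 0.9296, 1


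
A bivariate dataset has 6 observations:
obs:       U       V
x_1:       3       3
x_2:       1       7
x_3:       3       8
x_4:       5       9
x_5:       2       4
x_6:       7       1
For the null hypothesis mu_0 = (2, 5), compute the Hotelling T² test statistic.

Step 1 — sample mean vector:
  mean(U) = (3 + 1 + 3 + 5 + 2 + 7) / 6 = 21/6 = 3.5
  mean(V) = (3 + 7 + 8 + 9 + 4 + 1) / 6 = 32/6 = 5.3333
  x̄ = (3.5, 5.3333),  deviation x̄ - mu_0 = (3.5, 5.3333) - (2, 5) = (1.5, 0.3333).

Step 2 — sample covariance matrix, S[i,j] = (1/(n-1)) · Σ_k (x_{k,i} - mean_i) · (x_{k,j} - mean_j), divisor n-1 = 5:
  S[U,U] = ((-0.5)·(-0.5) + (-2.5)·(-2.5) + (-0.5)·(-0.5) + (1.5)·(1.5) + (-1.5)·(-1.5) + (3.5)·(3.5)) / 5 = 23.5/5 = 4.7
  S[U,V] = ((-0.5)·(-2.3333) + (-2.5)·(1.6667) + (-0.5)·(2.6667) + (1.5)·(3.6667) + (-1.5)·(-1.3333) + (3.5)·(-4.3333)) / 5 = -12/5 = -2.4
  S[V,V] = ((-2.3333)·(-2.3333) + (1.6667)·(1.6667) + (2.6667)·(2.6667) + (3.6667)·(3.6667) + (-1.3333)·(-1.3333) + (-4.3333)·(-4.3333)) / 5 = 49.3333/5 = 9.8667
  S = [[4.7, -2.4],
 [-2.4, 9.8667]].

Step 3 — invert S. det(S) = 4.7·9.8667 - (-2.4)² = 40.6133.
  S^{-1} = (1/det) · [[d, -b], [-b, a]] = [[0.2429, 0.0591],
 [0.0591, 0.1157]].

Step 4 — quadratic form (x̄ - mu_0)^T · S^{-1} · (x̄ - mu_0):
  S^{-1} · (x̄ - mu_0) = (0.3841, 0.1272),
  (x̄ - mu_0)^T · [...] = (1.5)·(0.3841) + (0.3333)·(0.1272) = 0.6186.

Step 5 — scale by n: T² = 6 · 0.6186 = 3.7114.

T² ≈ 3.7114


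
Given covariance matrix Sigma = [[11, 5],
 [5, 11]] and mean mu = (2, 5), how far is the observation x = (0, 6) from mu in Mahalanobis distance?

Step 1 — centre the observation: (x - mu) = (-2, 1).

Step 2 — invert Sigma. det(Sigma) = 11·11 - (5)² = 96.
  Sigma^{-1} = (1/det) · [[d, -b], [-b, a]] = [[0.1146, -0.0521],
 [-0.0521, 0.1146]].

Step 3 — form the quadratic (x - mu)^T · Sigma^{-1} · (x - mu):
  Sigma^{-1} · (x - mu) = (-0.2812, 0.2188).
  (x - mu)^T · [Sigma^{-1} · (x - mu)] = (-2)·(-0.2812) + (1)·(0.2188) = 0.7812.

Step 4 — take square root: d = √(0.7812) ≈ 0.8839.

d(x, mu) = √(0.7812) ≈ 0.8839


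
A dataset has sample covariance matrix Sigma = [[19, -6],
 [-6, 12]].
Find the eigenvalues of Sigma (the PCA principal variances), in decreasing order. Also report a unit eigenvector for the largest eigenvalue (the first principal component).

Step 1 — characteristic polynomial of 2×2 Sigma:
  det(Sigma - λI) = λ² - trace · λ + det = 0.
  trace = 19 + 12 = 31, det = 19·12 - (-6)² = 192.
Step 2 — discriminant:
  Δ = trace² - 4·det = 961 - 768 = 193.
Step 3 — eigenvalues:
  λ = (trace ± √Δ)/2 = (31 ± 13.8924)/2,
  λ_1 = 22.4462,  λ_2 = 8.5538.

Step 4 — unit eigenvector for λ_1: solve (Sigma - λ_1 I)v = 0. First row:
  (19 - 22.4462)·v_x + (-6)·v_y = 0, i.e. (-3.4462)·v_x + (-6)·v_y = 0,
  so v ∝ (b, λ_1 - a) = (-6, 3.4462); multiply by -1 so the first entry is positive: u = (6, -3.4462).
  ||u|| = √((6)² + (-3.4462)²) = √(47.8764) ≈ 6.9193,
  v_1 = u/||u|| ≈ (0.8671, -0.4981) (||v_1|| = 1).

λ_1 = 22.4462,  λ_2 = 8.5538;  v_1 ≈ (0.8671, -0.4981)


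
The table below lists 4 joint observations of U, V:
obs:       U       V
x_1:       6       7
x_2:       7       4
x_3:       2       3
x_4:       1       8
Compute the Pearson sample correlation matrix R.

Step 1 — column means:
  mean(U) = (6 + 7 + 2 + 1) / 4 = 16/4 = 4
  mean(V) = (7 + 4 + 3 + 8) / 4 = 22/4 = 5.5

Step 2 — sample variances and covariances s[i,j] = (1/(n-1)) · Σ_k (x_{k,i} - mean_i) · (x_{k,j} - mean_j), with n-1 = 3:
  s[U,U] = ((2)·(2) + (3)·(3) + (-2)·(-2) + (-3)·(-3)) / 3 = 26/3 = 8.6667
  s[U,V] = ((2)·(1.5) + (3)·(-1.5) + (-2)·(-2.5) + (-3)·(2.5)) / 3 = -4/3 = -1.3333
  s[V,V] = ((1.5)·(1.5) + (-1.5)·(-1.5) + (-2.5)·(-2.5) + (2.5)·(2.5)) / 3 = 17/3 = 5.6667
  Sample standard deviations s_i = √(s[i,i]):
  s(U) = √(8.6667) = 2.9439
  s(V) = √(5.6667) = 2.3805

Step 3 — r_{ij} = s_{ij} / (s_i · s_j):
  r[U,U] = 1 (diagonal).
  r[U,V] = -1.3333 / (2.9439 · 2.3805) = -1.3333 / 7.0079 = -0.1903
  r[V,V] = 1 (diagonal).

R is symmetric with unit diagonal. Assembling:

R = [[1, -0.1903],
 [-0.1903, 1]]


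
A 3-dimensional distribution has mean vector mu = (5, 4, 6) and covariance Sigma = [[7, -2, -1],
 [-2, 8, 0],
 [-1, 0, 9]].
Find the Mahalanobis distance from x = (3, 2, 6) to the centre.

Step 1 — centre the observation: (x - mu) = (-2, -2, 0).

Step 2 — invert Sigma (cofactor / det for 3×3, or solve directly):
  Sigma^{-1} = [[0.1565, 0.0391, 0.0174],
 [0.0391, 0.1348, 0.0043],
 [0.0174, 0.0043, 0.113]].

Step 3 — form the quadratic (x - mu)^T · Sigma^{-1} · (x - mu):
  Sigma^{-1} · (x - mu) = (-0.3913, -0.3478, -0.0435).
  (x - mu)^T · [Sigma^{-1} · (x - mu)] = (-2)·(-0.3913) + (-2)·(-0.3478) + (0)·(-0.0435) = 1.4783.

Step 4 — take square root: d = √(1.4783) ≈ 1.2158.

d(x, mu) = √(1.4783) ≈ 1.2158


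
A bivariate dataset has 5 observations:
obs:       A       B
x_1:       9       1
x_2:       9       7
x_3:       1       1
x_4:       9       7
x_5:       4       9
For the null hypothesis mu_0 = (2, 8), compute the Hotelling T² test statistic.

Step 1 — sample mean vector:
  mean(A) = (9 + 9 + 1 + 9 + 4) / 5 = 32/5 = 6.4
  mean(B) = (1 + 7 + 1 + 7 + 9) / 5 = 25/5 = 5
  x̄ = (6.4, 5),  deviation x̄ - mu_0 = (6.4, 5) - (2, 8) = (4.4, -3).

Step 2 — sample covariance matrix, S[i,j] = (1/(n-1)) · Σ_k (x_{k,i} - mean_i) · (x_{k,j} - mean_j), divisor n-1 = 4:
  S[A,A] = ((2.6)·(2.6) + (2.6)·(2.6) + (-5.4)·(-5.4) + (2.6)·(2.6) + (-2.4)·(-2.4)) / 4 = 55.2/4 = 13.8
  S[A,B] = ((2.6)·(-4) + (2.6)·(2) + (-5.4)·(-4) + (2.6)·(2) + (-2.4)·(4)) / 4 = 12/4 = 3
  S[B,B] = ((-4)·(-4) + (2)·(2) + (-4)·(-4) + (2)·(2) + (4)·(4)) / 4 = 56/4 = 14
  S = [[13.8, 3],
 [3, 14]].

Step 3 — invert S. det(S) = 13.8·14 - (3)² = 184.2.
  S^{-1} = (1/det) · [[d, -b], [-b, a]] = [[0.076, -0.0163],
 [-0.0163, 0.0749]].

Step 4 — quadratic form (x̄ - mu_0)^T · S^{-1} · (x̄ - mu_0):
  S^{-1} · (x̄ - mu_0) = (0.3833, -0.2964),
  (x̄ - mu_0)^T · [...] = (4.4)·(0.3833) + (-3)·(-0.2964) = 2.5757.

Step 5 — scale by n: T² = 5 · 2.5757 = 12.8784.

T² ≈ 12.8784


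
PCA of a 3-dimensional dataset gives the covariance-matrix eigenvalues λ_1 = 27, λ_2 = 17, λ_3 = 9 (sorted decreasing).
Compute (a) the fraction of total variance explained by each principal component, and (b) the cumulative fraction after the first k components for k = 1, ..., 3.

Step 1 — total variance = trace(Sigma) = Σ λ_i = 27 + 17 + 9 = 53.

Step 2 — fraction explained by component i = λ_i / Σ λ:
  PC1: 27/53 = 0.5094
  PC2: 17/53 = 0.3208
  PC3: 9/53 = 0.1698

Step 3 — cumulative fraction after k components = (λ_1 + ... + λ_k) / Σ λ:
  k = 1: 27/53 = 0.5094
  k = 2: (27 + 17)/53 = 44/53 = 0.8302
  k = 3: (27 + 17 + 9)/53 = 53/53 = 1

Summary (fraction, with percent):

explained: PC1 0.5094 (50.94%), PC2 0.3208 (32.08%), PC3 0.1698 (16.98%);  cumulative: 0.5094, 0.8302, 1


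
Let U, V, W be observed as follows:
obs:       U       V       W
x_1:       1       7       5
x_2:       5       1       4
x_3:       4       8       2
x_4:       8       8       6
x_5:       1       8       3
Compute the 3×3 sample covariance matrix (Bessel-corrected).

Step 1 — column means:
  mean(U) = (1 + 5 + 4 + 8 + 1) / 5 = 19/5 = 3.8
  mean(V) = (7 + 1 + 8 + 8 + 8) / 5 = 32/5 = 6.4
  mean(W) = (5 + 4 + 2 + 6 + 3) / 5 = 20/5 = 4

Step 2 — sample covariance S[i,j] = (1/(n-1)) · Σ_k (x_{k,i} - mean_i) · (x_{k,j} - mean_j), with n-1 = 4.
  S[U,U] = ((-2.8)·(-2.8) + (1.2)·(1.2) + (0.2)·(0.2) + (4.2)·(4.2) + (-2.8)·(-2.8)) / 4 = 34.8/4 = 8.7
  S[U,V] = ((-2.8)·(0.6) + (1.2)·(-5.4) + (0.2)·(1.6) + (4.2)·(1.6) + (-2.8)·(1.6)) / 4 = -5.6/4 = -1.4
  S[U,W] = ((-2.8)·(1) + (1.2)·(0) + (0.2)·(-2) + (4.2)·(2) + (-2.8)·(-1)) / 4 = 8/4 = 2
  S[V,V] = ((0.6)·(0.6) + (-5.4)·(-5.4) + (1.6)·(1.6) + (1.6)·(1.6) + (1.6)·(1.6)) / 4 = 37.2/4 = 9.3
  S[V,W] = ((0.6)·(1) + (-5.4)·(0) + (1.6)·(-2) + (1.6)·(2) + (1.6)·(-1)) / 4 = -1/4 = -0.25
  S[W,W] = ((1)·(1) + (0)·(0) + (-2)·(-2) + (2)·(2) + (-1)·(-1)) / 4 = 10/4 = 2.5

S is symmetric (S[j,i] = S[i,j]). Assembling:

S = [[8.7, -1.4, 2],
 [-1.4, 9.3, -0.25],
 [2, -0.25, 2.5]]


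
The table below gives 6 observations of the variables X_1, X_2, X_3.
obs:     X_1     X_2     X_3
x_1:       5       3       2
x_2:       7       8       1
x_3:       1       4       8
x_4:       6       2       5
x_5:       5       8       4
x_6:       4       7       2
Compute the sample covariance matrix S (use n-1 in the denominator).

Step 1 — column means:
  mean(X_1) = (5 + 7 + 1 + 6 + 5 + 4) / 6 = 28/6 = 4.6667
  mean(X_2) = (3 + 8 + 4 + 2 + 8 + 7) / 6 = 32/6 = 5.3333
  mean(X_3) = (2 + 1 + 8 + 5 + 4 + 2) / 6 = 22/6 = 3.6667

Step 2 — sample covariance S[i,j] = (1/(n-1)) · Σ_k (x_{k,i} - mean_i) · (x_{k,j} - mean_j), with n-1 = 5.
  S[X_1,X_1] = ((0.3333)·(0.3333) + (2.3333)·(2.3333) + (-3.6667)·(-3.6667) + (1.3333)·(1.3333) + (0.3333)·(0.3333) + (-0.6667)·(-0.6667)) / 5 = 21.3333/5 = 4.2667
  S[X_1,X_2] = ((0.3333)·(-2.3333) + (2.3333)·(2.6667) + (-3.6667)·(-1.3333) + (1.3333)·(-3.3333) + (0.3333)·(2.6667) + (-0.6667)·(1.6667)) / 5 = 5.6667/5 = 1.1333
  S[X_1,X_3] = ((0.3333)·(-1.6667) + (2.3333)·(-2.6667) + (-3.6667)·(4.3333) + (1.3333)·(1.3333) + (0.3333)·(0.3333) + (-0.6667)·(-1.6667)) / 5 = -19.6667/5 = -3.9333
  S[X_2,X_2] = ((-2.3333)·(-2.3333) + (2.6667)·(2.6667) + (-1.3333)·(-1.3333) + (-3.3333)·(-3.3333) + (2.6667)·(2.6667) + (1.6667)·(1.6667)) / 5 = 35.3333/5 = 7.0667
  S[X_2,X_3] = ((-2.3333)·(-1.6667) + (2.6667)·(-2.6667) + (-1.3333)·(4.3333) + (-3.3333)·(1.3333) + (2.6667)·(0.3333) + (1.6667)·(-1.6667)) / 5 = -15.3333/5 = -3.0667
  S[X_3,X_3] = ((-1.6667)·(-1.6667) + (-2.6667)·(-2.6667) + (4.3333)·(4.3333) + (1.3333)·(1.3333) + (0.3333)·(0.3333) + (-1.6667)·(-1.6667)) / 5 = 33.3333/5 = 6.6667

S is symmetric (S[j,i] = S[i,j]). Assembling:

S = [[4.2667, 1.1333, -3.9333],
 [1.1333, 7.0667, -3.0667],
 [-3.9333, -3.0667, 6.6667]]


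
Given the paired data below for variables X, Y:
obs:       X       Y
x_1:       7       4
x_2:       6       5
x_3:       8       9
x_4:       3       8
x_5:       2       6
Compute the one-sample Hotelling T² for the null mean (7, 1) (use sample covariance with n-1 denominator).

Step 1 — sample mean vector:
  mean(X) = (7 + 6 + 8 + 3 + 2) / 5 = 26/5 = 5.2
  mean(Y) = (4 + 5 + 9 + 8 + 6) / 5 = 32/5 = 6.4
  x̄ = (5.2, 6.4),  deviation x̄ - mu_0 = (5.2, 6.4) - (7, 1) = (-1.8, 5.4).

Step 2 — sample covariance matrix, S[i,j] = (1/(n-1)) · Σ_k (x_{k,i} - mean_i) · (x_{k,j} - mean_j), divisor n-1 = 4:
  S[X,X] = ((1.8)·(1.8) + (0.8)·(0.8) + (2.8)·(2.8) + (-2.2)·(-2.2) + (-3.2)·(-3.2)) / 4 = 26.8/4 = 6.7
  S[X,Y] = ((1.8)·(-2.4) + (0.8)·(-1.4) + (2.8)·(2.6) + (-2.2)·(1.6) + (-3.2)·(-0.4)) / 4 = -0.4/4 = -0.1
  S[Y,Y] = ((-2.4)·(-2.4) + (-1.4)·(-1.4) + (2.6)·(2.6) + (1.6)·(1.6) + (-0.4)·(-0.4)) / 4 = 17.2/4 = 4.3
  S = [[6.7, -0.1],
 [-0.1, 4.3]].

Step 3 — invert S. det(S) = 6.7·4.3 - (-0.1)² = 28.8.
  S^{-1} = (1/det) · [[d, -b], [-b, a]] = [[0.1493, 0.0035],
 [0.0035, 0.2326]].

Step 4 — quadratic form (x̄ - mu_0)^T · S^{-1} · (x̄ - mu_0):
  S^{-1} · (x̄ - mu_0) = (-0.25, 1.25),
  (x̄ - mu_0)^T · [...] = (-1.8)·(-0.25) + (5.4)·(1.25) = 7.2.

Step 5 — scale by n: T² = 5 · 7.2 = 36.

T² ≈ 36


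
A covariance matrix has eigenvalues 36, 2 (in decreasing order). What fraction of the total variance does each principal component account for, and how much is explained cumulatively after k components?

Step 1 — total variance = trace(Sigma) = Σ λ_i = 36 + 2 = 38.

Step 2 — fraction explained by component i = λ_i / Σ λ:
  PC1: 36/38 = 0.9474
  PC2: 2/38 = 0.0526

Step 3 — cumulative fraction after k components = (λ_1 + ... + λ_k) / Σ λ:
  k = 1: 36/38 = 0.9474
  k = 2: (36 + 2)/38 = 38/38 = 1

Summary (fraction, with percent):

explained: PC1 0.9474 (94.74%), PC2 0.0526 (5.26%);  cumulative: 0.9474, 1


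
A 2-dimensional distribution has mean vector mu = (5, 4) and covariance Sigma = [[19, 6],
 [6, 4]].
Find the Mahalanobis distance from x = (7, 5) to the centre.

Step 1 — centre the observation: (x - mu) = (2, 1).

Step 2 — invert Sigma. det(Sigma) = 19·4 - (6)² = 40.
  Sigma^{-1} = (1/det) · [[d, -b], [-b, a]] = [[0.1, -0.15],
 [-0.15, 0.475]].

Step 3 — form the quadratic (x - mu)^T · Sigma^{-1} · (x - mu):
  Sigma^{-1} · (x - mu) = (0.05, 0.175).
  (x - mu)^T · [Sigma^{-1} · (x - mu)] = (2)·(0.05) + (1)·(0.175) = 0.275.

Step 4 — take square root: d = √(0.275) ≈ 0.5244.

d(x, mu) = √(0.275) ≈ 0.5244


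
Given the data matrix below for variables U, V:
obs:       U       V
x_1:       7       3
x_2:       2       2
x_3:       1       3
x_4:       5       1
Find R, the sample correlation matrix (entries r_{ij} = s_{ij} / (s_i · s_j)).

Step 1 — column means:
  mean(U) = (7 + 2 + 1 + 5) / 4 = 15/4 = 3.75
  mean(V) = (3 + 2 + 3 + 1) / 4 = 9/4 = 2.25

Step 2 — sample variances and covariances s[i,j] = (1/(n-1)) · Σ_k (x_{k,i} - mean_i) · (x_{k,j} - mean_j), with n-1 = 3:
  s[U,U] = ((3.25)·(3.25) + (-1.75)·(-1.75) + (-2.75)·(-2.75) + (1.25)·(1.25)) / 3 = 22.75/3 = 7.5833
  s[U,V] = ((3.25)·(0.75) + (-1.75)·(-0.25) + (-2.75)·(0.75) + (1.25)·(-1.25)) / 3 = -0.75/3 = -0.25
  s[V,V] = ((0.75)·(0.75) + (-0.25)·(-0.25) + (0.75)·(0.75) + (-1.25)·(-1.25)) / 3 = 2.75/3 = 0.9167
  Sample standard deviations s_i = √(s[i,i]):
  s(U) = √(7.5833) = 2.7538
  s(V) = √(0.9167) = 0.9574

Step 3 — r_{ij} = s_{ij} / (s_i · s_j):
  r[U,U] = 1 (diagonal).
  r[U,V] = -0.25 / (2.7538 · 0.9574) = -0.25 / 2.6365 = -0.0948
  r[V,V] = 1 (diagonal).

R is symmetric with unit diagonal. Assembling:

R = [[1, -0.0948],
 [-0.0948, 1]]


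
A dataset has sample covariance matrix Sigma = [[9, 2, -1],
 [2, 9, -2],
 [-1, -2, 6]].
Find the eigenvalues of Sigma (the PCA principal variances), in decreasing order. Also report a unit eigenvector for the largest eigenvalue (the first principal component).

Step 1 — characteristic polynomial p(λ) = det(λI - Sigma) = λ³ - tr·λ² + c_1·λ - det, where tr = trace, c_1 = sum of the principal 2×2 minors, det = det(Sigma):
  tr = 9 + 9 + 6 = 24,
  c_1 = (9·9 - (2)²) + (9·6 - (-1)²) + (9·6 - (-2)²) = 77 + 53 + 50 = 180,
  det = 9·(9·6 - (-2)²) - (2)·((2)·6 - (-2)·(-1)) + (-1)·((2)·(-2) - 9·(-1)) = 9·(50) - (2)·(10) + (-1)·(5) = 425.
  So p(λ) = λ³ - 24λ² + 180λ - 425.
Step 2 — look for an integer root (rational root theorem: any rational root is an integer divisor of 425). Testing λ = 5:
  p(5) = 125 - 600 + 900 - 425 = 0  ✓
  Dividing out (λ - 5): p(λ) = (λ - 5)(λ² - 19λ + 85).
Step 3 — remaining eigenvalues from the quadratic λ² - 19λ + 85 = 0:
  Δ = 19² - 4·85 = 361 - 340 = 21,  λ = (19 ± √21)/2 = (19 ± 4.5826)/2 ≈ 11.7913 or 7.2087.
  Sorted: λ_1 = 11.7913,  λ_2 = 7.2087,  λ_3 = 5  (check: sum = 24 = tr ✓).

Step 4 — unit eigenvector for λ_1 ≈ 11.7913: v spans the null space of (Sigma - λ_1 I), whose rows are
  r_1 = (-2.7913, 2, -1),  r_2 = (2, -2.7913, -2),  r_3 = (-1, -2, -5.7913).
  v is orthogonal to every row, so take v ∝ r_1 × r_2 = ((2)·(-2) - (-1)·(-2.7913), (-1)·(2) - (-2.7913)·(-2), (-2.7913)·(-2.7913) - (2)·(2)) ≈ (-6.7913, -7.5826, 3.7913).
  Rescale (multiply by -1 so the first nonzero entry is positive): u = (6.7913, 7.5826, -3.7913).
  ||u|| = √((6.7913)² + (7.5826)² + (-3.7913)²) = √(117.9909) ≈ 10.8624,  v_1 = u/||u|| ≈ (0.6252, 0.6981, -0.349) (||v_1|| = 1).

λ_1 = 11.7913,  λ_2 = 7.2087,  λ_3 = 5;  v_1 ≈ (0.6252, 0.6981, -0.349)


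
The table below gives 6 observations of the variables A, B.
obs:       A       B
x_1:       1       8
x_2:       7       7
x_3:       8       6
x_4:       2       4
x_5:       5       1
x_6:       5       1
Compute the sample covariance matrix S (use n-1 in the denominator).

Step 1 — column means:
  mean(A) = (1 + 7 + 8 + 2 + 5 + 5) / 6 = 28/6 = 4.6667
  mean(B) = (8 + 7 + 6 + 4 + 1 + 1) / 6 = 27/6 = 4.5

Step 2 — sample covariance S[i,j] = (1/(n-1)) · Σ_k (x_{k,i} - mean_i) · (x_{k,j} - mean_j), with n-1 = 5.
  S[A,A] = ((-3.6667)·(-3.6667) + (2.3333)·(2.3333) + (3.3333)·(3.3333) + (-2.6667)·(-2.6667) + (0.3333)·(0.3333) + (0.3333)·(0.3333)) / 5 = 37.3333/5 = 7.4667
  S[A,B] = ((-3.6667)·(3.5) + (2.3333)·(2.5) + (3.3333)·(1.5) + (-2.6667)·(-0.5) + (0.3333)·(-3.5) + (0.3333)·(-3.5)) / 5 = -3/5 = -0.6
  S[B,B] = ((3.5)·(3.5) + (2.5)·(2.5) + (1.5)·(1.5) + (-0.5)·(-0.5) + (-3.5)·(-3.5) + (-3.5)·(-3.5)) / 5 = 45.5/5 = 9.1

S is symmetric (S[j,i] = S[i,j]). Assembling:

S = [[7.4667, -0.6],
 [-0.6, 9.1]]


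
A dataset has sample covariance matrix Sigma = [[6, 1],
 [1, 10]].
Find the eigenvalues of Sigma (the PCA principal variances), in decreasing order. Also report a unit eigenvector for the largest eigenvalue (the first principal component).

Step 1 — characteristic polynomial of 2×2 Sigma:
  det(Sigma - λI) = λ² - trace · λ + det = 0.
  trace = 6 + 10 = 16, det = 6·10 - (1)² = 59.
Step 2 — discriminant:
  Δ = trace² - 4·det = 256 - 236 = 20.
Step 3 — eigenvalues:
  λ = (trace ± √Δ)/2 = (16 ± 4.4721)/2,
  λ_1 = 10.2361,  λ_2 = 5.7639.

Step 4 — unit eigenvector for λ_1: solve (Sigma - λ_1 I)v = 0. First row:
  (6 - 10.2361)·v_x + (1)·v_y = 0, i.e. (-4.2361)·v_x + (1)·v_y = 0,
  so v ∝ (b, λ_1 - a) = (1, 4.2361) = u.
  ||u|| = √((1)² + (4.2361)²) = √(18.9443) ≈ 4.3525,
  v_1 = u/||u|| ≈ (0.2298, 0.9732) (||v_1|| = 1).

λ_1 = 10.2361,  λ_2 = 5.7639;  v_1 ≈ (0.2298, 0.9732)


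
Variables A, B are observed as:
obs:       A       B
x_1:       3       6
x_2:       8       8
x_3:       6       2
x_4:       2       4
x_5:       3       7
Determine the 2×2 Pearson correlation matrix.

Step 1 — column means:
  mean(A) = (3 + 8 + 6 + 2 + 3) / 5 = 22/5 = 4.4
  mean(B) = (6 + 8 + 2 + 4 + 7) / 5 = 27/5 = 5.4

Step 2 — sample variances and covariances s[i,j] = (1/(n-1)) · Σ_k (x_{k,i} - mean_i) · (x_{k,j} - mean_j), with n-1 = 4:
  s[A,A] = ((-1.4)·(-1.4) + (3.6)·(3.6) + (1.6)·(1.6) + (-2.4)·(-2.4) + (-1.4)·(-1.4)) / 4 = 25.2/4 = 6.3
  s[A,B] = ((-1.4)·(0.6) + (3.6)·(2.6) + (1.6)·(-3.4) + (-2.4)·(-1.4) + (-1.4)·(1.6)) / 4 = 4.2/4 = 1.05
  s[B,B] = ((0.6)·(0.6) + (2.6)·(2.6) + (-3.4)·(-3.4) + (-1.4)·(-1.4) + (1.6)·(1.6)) / 4 = 23.2/4 = 5.8
  Sample standard deviations s_i = √(s[i,i]):
  s(A) = √(6.3) = 2.51
  s(B) = √(5.8) = 2.4083

Step 3 — r_{ij} = s_{ij} / (s_i · s_j):
  r[A,A] = 1 (diagonal).
  r[A,B] = 1.05 / (2.51 · 2.4083) = 1.05 / 6.0448 = 0.1737
  r[B,B] = 1 (diagonal).

R is symmetric with unit diagonal. Assembling:

R = [[1, 0.1737],
 [0.1737, 1]]


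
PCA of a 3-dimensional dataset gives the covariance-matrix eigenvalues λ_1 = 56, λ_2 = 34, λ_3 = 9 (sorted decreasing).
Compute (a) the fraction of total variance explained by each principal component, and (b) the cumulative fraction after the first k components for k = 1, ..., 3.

Step 1 — total variance = trace(Sigma) = Σ λ_i = 56 + 34 + 9 = 99.

Step 2 — fraction explained by component i = λ_i / Σ λ:
  PC1: 56/99 = 0.5657
  PC2: 34/99 = 0.3434
  PC3: 9/99 = 0.0909

Step 3 — cumulative fraction after k components = (λ_1 + ... + λ_k) / Σ λ:
  k = 1: 56/99 = 0.5657
  k = 2: (56 + 34)/99 = 90/99 = 0.9091
  k = 3: (56 + 34 + 9)/99 = 99/99 = 1

Summary (fraction, with percent):

explained: PC1 0.5657 (56.57%), PC2 0.3434 (34.34%), PC3 0.0909 (9.09%);  cumulative: 0.5657, 0.9091, 1


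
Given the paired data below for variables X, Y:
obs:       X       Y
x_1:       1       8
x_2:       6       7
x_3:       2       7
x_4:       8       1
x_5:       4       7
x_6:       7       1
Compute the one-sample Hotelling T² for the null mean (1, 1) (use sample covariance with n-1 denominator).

Step 1 — sample mean vector:
  mean(X) = (1 + 6 + 2 + 8 + 4 + 7) / 6 = 28/6 = 4.6667
  mean(Y) = (8 + 7 + 7 + 1 + 7 + 1) / 6 = 31/6 = 5.1667
  x̄ = (4.6667, 5.1667),  deviation x̄ - mu_0 = (4.6667, 5.1667) - (1, 1) = (3.6667, 4.1667).

Step 2 — sample covariance matrix, S[i,j] = (1/(n-1)) · Σ_k (x_{k,i} - mean_i) · (x_{k,j} - mean_j), divisor n-1 = 5:
  S[X,X] = ((-3.6667)·(-3.6667) + (1.3333)·(1.3333) + (-2.6667)·(-2.6667) + (3.3333)·(3.3333) + (-0.6667)·(-0.6667) + (2.3333)·(2.3333)) / 5 = 39.3333/5 = 7.8667
  S[X,Y] = ((-3.6667)·(2.8333) + (1.3333)·(1.8333) + (-2.6667)·(1.8333) + (3.3333)·(-4.1667) + (-0.6667)·(1.8333) + (2.3333)·(-4.1667)) / 5 = -37.6667/5 = -7.5333
  S[Y,Y] = ((2.8333)·(2.8333) + (1.8333)·(1.8333) + (1.8333)·(1.8333) + (-4.1667)·(-4.1667) + (1.8333)·(1.8333) + (-4.1667)·(-4.1667)) / 5 = 52.8333/5 = 10.5667
  S = [[7.8667, -7.5333],
 [-7.5333, 10.5667]].

Step 3 — invert S. det(S) = 7.8667·10.5667 - (-7.5333)² = 26.3733.
  S^{-1} = (1/det) · [[d, -b], [-b, a]] = [[0.4007, 0.2856],
 [0.2856, 0.2983]].

Step 4 — quadratic form (x̄ - mu_0)^T · S^{-1} · (x̄ - mu_0):
  S^{-1} · (x̄ - mu_0) = (2.6593, 2.2902),
  (x̄ - mu_0)^T · [...] = (3.6667)·(2.6593) + (4.1667)·(2.2902) = 19.2931.

Step 5 — scale by n: T² = 6 · 19.2931 = 115.7583.

T² ≈ 115.7583


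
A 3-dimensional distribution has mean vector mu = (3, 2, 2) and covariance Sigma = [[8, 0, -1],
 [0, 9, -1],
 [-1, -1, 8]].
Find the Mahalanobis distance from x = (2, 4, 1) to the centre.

Step 1 — centre the observation: (x - mu) = (-1, 2, -1).

Step 2 — invert Sigma (cofactor / det for 3×3, or solve directly):
  Sigma^{-1} = [[0.127, 0.0018, 0.0161],
 [0.0018, 0.1127, 0.0143],
 [0.0161, 0.0143, 0.1288]].

Step 3 — form the quadratic (x - mu)^T · Sigma^{-1} · (x - mu):
  Sigma^{-1} · (x - mu) = (-0.1395, 0.2093, -0.1163).
  (x - mu)^T · [Sigma^{-1} · (x - mu)] = (-1)·(-0.1395) + (2)·(0.2093) + (-1)·(-0.1163) = 0.6744.

Step 4 — take square root: d = √(0.6744) ≈ 0.8212.

d(x, mu) = √(0.6744) ≈ 0.8212


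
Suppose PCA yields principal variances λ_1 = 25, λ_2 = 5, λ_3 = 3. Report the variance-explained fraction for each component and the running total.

Step 1 — total variance = trace(Sigma) = Σ λ_i = 25 + 5 + 3 = 33.

Step 2 — fraction explained by component i = λ_i / Σ λ:
  PC1: 25/33 = 0.7576
  PC2: 5/33 = 0.1515
  PC3: 3/33 = 0.0909

Step 3 — cumulative fraction after k components = (λ_1 + ... + λ_k) / Σ λ:
  k = 1: 25/33 = 0.7576
  k = 2: (25 + 5)/33 = 30/33 = 0.9091
  k = 3: (25 + 5 + 3)/33 = 33/33 = 1

Summary (fraction, with percent):

explained: PC1 0.7576 (75.76%), PC2 0.1515 (15.15%), PC3 0.0909 (9.09%);  cumulative: 0.7576, 0.9091, 1


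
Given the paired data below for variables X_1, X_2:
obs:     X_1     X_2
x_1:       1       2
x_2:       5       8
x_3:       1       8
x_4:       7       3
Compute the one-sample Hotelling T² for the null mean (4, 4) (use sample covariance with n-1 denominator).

Step 1 — sample mean vector:
  mean(X_1) = (1 + 5 + 1 + 7) / 4 = 14/4 = 3.5
  mean(X_2) = (2 + 8 + 8 + 3) / 4 = 21/4 = 5.25
  x̄ = (3.5, 5.25),  deviation x̄ - mu_0 = (3.5, 5.25) - (4, 4) = (-0.5, 1.25).

Step 2 — sample covariance matrix, S[i,j] = (1/(n-1)) · Σ_k (x_{k,i} - mean_i) · (x_{k,j} - mean_j), divisor n-1 = 3:
  S[X_1,X_1] = ((-2.5)·(-2.5) + (1.5)·(1.5) + (-2.5)·(-2.5) + (3.5)·(3.5)) / 3 = 27/3 = 9
  S[X_1,X_2] = ((-2.5)·(-3.25) + (1.5)·(2.75) + (-2.5)·(2.75) + (3.5)·(-2.25)) / 3 = -2.5/3 = -0.8333
  S[X_2,X_2] = ((-3.25)·(-3.25) + (2.75)·(2.75) + (2.75)·(2.75) + (-2.25)·(-2.25)) / 3 = 30.75/3 = 10.25
  S = [[9, -0.8333],
 [-0.8333, 10.25]].

Step 3 — invert S. det(S) = 9·10.25 - (-0.8333)² = 91.5556.
  S^{-1} = (1/det) · [[d, -b], [-b, a]] = [[0.112, 0.0091],
 [0.0091, 0.0983]].

Step 4 — quadratic form (x̄ - mu_0)^T · S^{-1} · (x̄ - mu_0):
  S^{-1} · (x̄ - mu_0) = (-0.0446, 0.1183),
  (x̄ - mu_0)^T · [...] = (-0.5)·(-0.0446) + (1.25)·(0.1183) = 0.1702.

Step 5 — scale by n: T² = 4 · 0.1702 = 0.6808.

T² ≈ 0.6808
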